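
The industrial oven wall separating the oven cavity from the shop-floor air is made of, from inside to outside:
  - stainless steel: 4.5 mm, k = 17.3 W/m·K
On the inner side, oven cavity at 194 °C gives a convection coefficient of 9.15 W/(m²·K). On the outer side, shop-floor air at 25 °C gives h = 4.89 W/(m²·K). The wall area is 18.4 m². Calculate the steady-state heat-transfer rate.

Q ≈ 9900 W

Treating each layer as a thermal resistance in series:
R_inner film = 1/(h_i·A) = 1/(9.15×18.4) = 0.00594 K/W
R_stainless steel = L/(kA) = 0.0045/(17.3×18.4) = 1.414×10^-5 K/W
R_outer film = 1/(h_o·A) = 1/(4.89×18.4) = 0.01111 K/W
R_total = 0.01707 K/W
Q = ΔT / R_total = 169 / 0.01707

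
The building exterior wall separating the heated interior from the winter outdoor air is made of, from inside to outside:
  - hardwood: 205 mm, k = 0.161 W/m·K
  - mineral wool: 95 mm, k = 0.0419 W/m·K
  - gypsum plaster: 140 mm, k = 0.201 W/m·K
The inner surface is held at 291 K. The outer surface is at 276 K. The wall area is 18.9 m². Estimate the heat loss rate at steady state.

Q ≈ 66.9 W

Using the resistance-network approach (series):
R_hardwood = L/(kA) = 0.205/(0.161×18.9) = 0.06737 K/W
R_mineral wool = L/(kA) = 0.095/(0.0419×18.9) = 0.12 K/W
R_gypsum plaster = L/(kA) = 0.14/(0.201×18.9) = 0.03685 K/W
R_total = 0.2242 K/W
Q = ΔT / R_total = 15 / 0.2242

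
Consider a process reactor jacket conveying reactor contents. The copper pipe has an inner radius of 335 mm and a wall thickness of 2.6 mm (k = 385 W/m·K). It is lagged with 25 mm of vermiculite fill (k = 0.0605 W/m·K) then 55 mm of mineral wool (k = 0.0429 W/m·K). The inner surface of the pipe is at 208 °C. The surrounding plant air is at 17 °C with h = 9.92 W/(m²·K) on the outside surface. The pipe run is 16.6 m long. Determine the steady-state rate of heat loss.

Treating each annulus and film as a series resistance:
R_copper pipe wall = ln(337.6/335)/(2π×385×16.6) = 1.925×10^-7 K/W
R_vermiculite fill = ln(362.6/337.6)/(2π×0.0605×16.6) = 0.01132 K/W
R_mineral wool = ln(417.6/362.6)/(2π×0.0429×16.6) = 0.03156 K/W
R_outer film = 1/(h_o·2πr_oL) = 1/(9.92×2π×0.4176×16.6) = 0.002314 K/W
R_total = 0.0452 K/W
Q = ΔT/R_total = 191/0.0452

Q ≈ 4230 W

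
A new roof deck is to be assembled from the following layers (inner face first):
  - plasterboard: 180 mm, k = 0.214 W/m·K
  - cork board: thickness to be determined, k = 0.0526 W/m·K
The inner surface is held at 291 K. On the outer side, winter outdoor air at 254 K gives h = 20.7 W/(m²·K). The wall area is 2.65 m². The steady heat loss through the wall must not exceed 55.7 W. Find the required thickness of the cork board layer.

L ≈ 45.8 mm

Thermal resistances in series:
R_plasterboard = L/(kA) = 0.18/(0.214×2.65) = 0.3174 K/W
R_outer film = 1/(h_o·A) = 1/(20.7×2.65) = 0.01823 K/W
Sum of the known resistances R_other = 0.3356 K/W
Required total resistance R_tot = ΔT/Q_allow = 37/55.7 = 0.6643 K/W
R_cork board = R_tot − R_other = 0.3286 K/W
L = R·k·A = 0.3286×0.0526×2.65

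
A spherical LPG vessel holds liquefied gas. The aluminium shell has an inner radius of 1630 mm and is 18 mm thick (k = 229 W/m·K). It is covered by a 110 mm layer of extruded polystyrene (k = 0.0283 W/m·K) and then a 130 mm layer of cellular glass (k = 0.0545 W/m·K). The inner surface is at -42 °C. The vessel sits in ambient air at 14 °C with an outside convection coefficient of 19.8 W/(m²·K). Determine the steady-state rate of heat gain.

Q ≈ 339 W

Spherical conduction: R = (1/r_in − 1/r_out)/(4πk) per layer; series-sum.
R_aluminium shell = (1/1.63 − 1/1.648)/(4π×229) = 2.329×10^-6 K/W
R_extruded polystyrene = (1/1.648 − 1/1.758)/(4π×0.0283) = 0.1068 K/W
R_cellular glass = (1/1.758 − 1/1.888)/(4π×0.0545) = 0.05719 K/W
R_outer film = 1/(h·4πr_o²) = 1/(19.8×4π×1.888²) = 0.001128 K/W
R_total = 0.1651 K/W
Q = ΔT/R_total = 56/0.1651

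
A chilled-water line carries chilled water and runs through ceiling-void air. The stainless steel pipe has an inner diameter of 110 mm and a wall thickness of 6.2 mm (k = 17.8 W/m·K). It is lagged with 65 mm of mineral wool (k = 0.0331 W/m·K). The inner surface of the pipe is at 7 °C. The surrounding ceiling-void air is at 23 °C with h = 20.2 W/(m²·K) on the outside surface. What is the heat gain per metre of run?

Radial resistances (cylindrical: R_cond = ln(r_o/r_i)/(2πkL), R_conv = 1/(h·2πrL)):
R_stainless steel pipe wall = ln(61.2/55)/(2π×17.8×1) = 9.551×10^-4 K/W
R_mineral wool = ln(126.2/61.2)/(2π×0.0331×1) = 3.48 K/W
R_outer film = 1/(h_o·2πr_oL) = 1/(20.2×2π×0.1262×1) = 0.06243 K/W
R_total = 3.543 K/W
Q = ΔT/R_total = 16/3.543

q′ ≈ 4.52 W/m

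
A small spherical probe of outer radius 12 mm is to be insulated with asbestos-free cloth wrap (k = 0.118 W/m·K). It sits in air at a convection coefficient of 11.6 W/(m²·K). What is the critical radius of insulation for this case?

r_cr ≈ 20.3 mm

For a sphere r_cr = 2k/h = 2×0.118/11.6
r_cr = 20.3 mm; since the bare radius (12 mm) is below r_cr, adding a thin layer of insulation will *increase* heat loss.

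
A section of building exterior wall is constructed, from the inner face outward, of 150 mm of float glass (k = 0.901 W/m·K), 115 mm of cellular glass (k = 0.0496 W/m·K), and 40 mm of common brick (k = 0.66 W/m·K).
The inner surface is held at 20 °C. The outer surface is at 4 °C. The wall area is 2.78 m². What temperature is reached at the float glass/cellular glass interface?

Treating each layer as a thermal resistance in series:
R_float glass = L/(kA) = 0.15/(0.901×2.78) = 0.05989 K/W
R_cellular glass = L/(kA) = 0.115/(0.0496×2.78) = 0.834 K/W
R_common brick = L/(kA) = 0.04/(0.66×2.78) = 0.0218 K/W
R_total = 0.9157 K/W;  Q = ΔT/R_total = 16/0.9157 = 17.47 W
T_interface = T_inner − Q·ΣR(inner→interface) = 20 − 17.5×0.05989

T ≈ 19 °C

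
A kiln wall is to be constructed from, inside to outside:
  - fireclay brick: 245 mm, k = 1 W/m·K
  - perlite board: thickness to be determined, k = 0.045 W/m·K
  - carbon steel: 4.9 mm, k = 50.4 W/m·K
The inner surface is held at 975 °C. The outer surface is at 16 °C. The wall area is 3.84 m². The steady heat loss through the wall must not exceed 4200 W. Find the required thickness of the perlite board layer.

L ≈ 28.4 mm

Using the resistance-network approach (series):
R_fireclay brick = L/(kA) = 0.245/(1×3.84) = 0.0638 K/W
R_carbon steel = L/(kA) = 0.0049/(50.4×3.84) = 2.532×10^-5 K/W
Sum of the known resistances R_other = 0.06383 K/W
Required total resistance R_tot = ΔT/Q_allow = 959/4200 = 0.2283 K/W
R_perlite board = R_tot − R_other = 0.1645 K/W
L = R·k·A = 0.1645×0.045×3.84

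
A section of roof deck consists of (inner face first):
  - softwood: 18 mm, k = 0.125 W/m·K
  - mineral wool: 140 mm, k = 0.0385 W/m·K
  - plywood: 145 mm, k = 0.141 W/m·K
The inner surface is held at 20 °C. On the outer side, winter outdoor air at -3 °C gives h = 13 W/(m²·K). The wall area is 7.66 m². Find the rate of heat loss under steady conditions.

Using the resistance-network approach (series):
R_softwood = L/(kA) = 0.018/(0.125×7.66) = 0.0188 K/W
R_mineral wool = L/(kA) = 0.14/(0.0385×7.66) = 0.4747 K/W
R_plywood = L/(kA) = 0.145/(0.141×7.66) = 0.1343 K/W
R_outer film = 1/(h_o·A) = 1/(13×7.66) = 0.01004 K/W
R_total = 0.6378 K/W
Q = ΔT / R_total = 23 / 0.6378

Q ≈ 36.1 W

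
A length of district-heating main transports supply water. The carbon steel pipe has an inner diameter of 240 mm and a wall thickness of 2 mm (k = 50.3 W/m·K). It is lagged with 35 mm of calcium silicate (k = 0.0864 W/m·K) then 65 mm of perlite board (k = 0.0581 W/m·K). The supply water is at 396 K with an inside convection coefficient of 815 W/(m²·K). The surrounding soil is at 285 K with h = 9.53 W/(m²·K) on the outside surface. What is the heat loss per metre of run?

Treating each annulus and film as a series resistance:
R_inner film = 1/(h_i·2πr₁L) = 1/(815×2π×0.12×1) = 0.001627 K/W
R_carbon steel pipe wall = ln(122/120)/(2π×50.3×1) = 5.23×10^-5 K/W
R_calcium silicate = ln(157/122)/(2π×0.0864×1) = 0.4646 K/W
R_perlite board = ln(222/157)/(2π×0.0581×1) = 0.949 K/W
R_outer film = 1/(h_o·2πr_oL) = 1/(9.53×2π×0.222×1) = 0.07523 K/W
R_total = 1.491 K/W
Q = ΔT/R_total = 111/1.491

q′ ≈ 74.5 W/m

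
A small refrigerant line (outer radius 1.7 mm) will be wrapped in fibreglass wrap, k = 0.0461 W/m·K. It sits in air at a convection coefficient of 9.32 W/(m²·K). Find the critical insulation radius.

For a cylinder r_cr = k/h = 0.0461/9.32
r_cr = 4.95 mm; since the bare radius (1.7 mm) is below r_cr, adding a thin layer of insulation will *increase* heat loss.

r_cr ≈ 4.95 mm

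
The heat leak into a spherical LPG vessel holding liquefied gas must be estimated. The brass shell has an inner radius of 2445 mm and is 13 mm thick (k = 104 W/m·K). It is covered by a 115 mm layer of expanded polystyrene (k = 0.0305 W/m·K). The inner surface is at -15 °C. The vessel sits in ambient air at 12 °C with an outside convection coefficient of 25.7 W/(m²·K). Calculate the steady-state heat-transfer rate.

Q ≈ 564 W

Spherical conduction: R = (1/r_in − 1/r_out)/(4πk) per layer; series-sum.
R_brass shell = (1/2.445 − 1/2.458)/(4π×104) = 1.655×10^-6 K/W
R_expanded polystyrene = (1/2.458 − 1/2.573)/(4π×0.0305) = 0.04744 K/W
R_outer film = 1/(h·4πr_o²) = 1/(25.7×4π×2.573²) = 4.677×10^-4 K/W
R_total = 0.04791 K/W
Q = ΔT/R_total = 27/0.04791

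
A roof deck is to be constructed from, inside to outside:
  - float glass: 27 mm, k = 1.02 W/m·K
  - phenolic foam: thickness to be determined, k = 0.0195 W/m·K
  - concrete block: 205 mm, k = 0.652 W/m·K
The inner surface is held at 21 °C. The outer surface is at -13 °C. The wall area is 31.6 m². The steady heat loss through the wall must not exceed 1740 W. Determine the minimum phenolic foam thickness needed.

L ≈ 5.39 mm

Treating each layer as a thermal resistance in series:
R_float glass = L/(kA) = 0.027/(1.02×31.6) = 8.377×10^-4 K/W
R_concrete block = L/(kA) = 0.205/(0.652×31.6) = 0.00995 K/W
Sum of the known resistances R_other = 0.01079 K/W
Required total resistance R_tot = ΔT/Q_allow = 34/1740 = 0.01954 K/W
R_phenolic foam = R_tot − R_other = 0.008753 K/W
L = R·k·A = 0.008753×0.0195×31.6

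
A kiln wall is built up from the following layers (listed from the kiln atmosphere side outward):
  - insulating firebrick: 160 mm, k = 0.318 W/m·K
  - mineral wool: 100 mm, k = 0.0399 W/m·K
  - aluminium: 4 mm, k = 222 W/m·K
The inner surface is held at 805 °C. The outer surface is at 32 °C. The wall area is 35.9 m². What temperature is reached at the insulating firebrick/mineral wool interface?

T ≈ 676 °C

Using the resistance-network approach (series):
R_insulating firebrick = L/(kA) = 0.16/(0.318×35.9) = 0.01402 K/W
R_mineral wool = L/(kA) = 0.1/(0.0399×35.9) = 0.06981 K/W
R_aluminium = L/(kA) = 0.004/(222×35.9) = 5.019×10^-7 K/W
R_total = 0.08383 K/W;  Q = ΔT/R_total = 773/0.08383 = 9221 W
T_interface = T_inner − Q·ΣR(inner→interface) = 805 − 9220×0.01402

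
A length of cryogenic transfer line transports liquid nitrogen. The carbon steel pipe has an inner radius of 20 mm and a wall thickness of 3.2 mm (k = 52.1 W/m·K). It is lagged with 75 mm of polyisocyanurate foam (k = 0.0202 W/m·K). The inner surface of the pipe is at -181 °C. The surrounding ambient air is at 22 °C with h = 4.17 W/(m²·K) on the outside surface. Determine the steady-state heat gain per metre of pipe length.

Treating each annulus and film as a series resistance:
R_carbon steel pipe wall = ln(23.2/20)/(2π×52.1×1) = 4.534×10^-4 K/W
R_polyisocyanurate foam = ln(98.2/23.2)/(2π×0.0202×1) = 11.37 K/W
R_outer film = 1/(h_o·2πr_oL) = 1/(4.17×2π×0.0982×1) = 0.3887 K/W
R_total = 11.76 K/W
Q = ΔT/R_total = 203/11.76

q′ ≈ 17.3 W/m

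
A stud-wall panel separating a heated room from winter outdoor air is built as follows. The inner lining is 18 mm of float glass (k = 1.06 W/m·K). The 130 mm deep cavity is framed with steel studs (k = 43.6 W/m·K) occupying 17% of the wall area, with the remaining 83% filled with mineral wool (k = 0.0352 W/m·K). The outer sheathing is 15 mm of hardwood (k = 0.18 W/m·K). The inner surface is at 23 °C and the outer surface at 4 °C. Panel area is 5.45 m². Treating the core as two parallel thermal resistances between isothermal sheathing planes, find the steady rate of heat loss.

Sheathing layers in series; stud and cavity paths in parallel between them.
R_inner = 0.018/(1.06×5.45) = 0.003116 K/W
R_stud  = 0.13/(43.6×0.17×5.45) = 0.003218 K/W
R_cav   = 0.13/(0.0352×0.83×5.45) = 0.8164 K/W
1/R_core = 1/R_stud + 1/R_cav → R_core = 0.003206 K/W
R_outer = 0.015/(0.18×5.45) = 0.01529 K/W
R_total = 0.02161 K/W
Q = ΔT/R_total = 19/0.02161

Q ≈ 879 W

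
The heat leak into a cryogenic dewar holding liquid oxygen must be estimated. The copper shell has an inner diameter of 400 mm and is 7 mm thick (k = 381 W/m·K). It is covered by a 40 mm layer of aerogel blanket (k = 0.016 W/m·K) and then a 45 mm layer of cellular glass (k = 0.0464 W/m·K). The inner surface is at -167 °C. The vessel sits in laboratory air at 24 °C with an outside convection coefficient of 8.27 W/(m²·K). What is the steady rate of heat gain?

Radial (spherical) resistances in series:
R_copper shell = (1/0.2 − 1/0.207)/(4π×381) = 3.532×10^-5 K/W
R_aerogel blanket = (1/0.207 − 1/0.247)/(4π×0.016) = 3.891 K/W
R_cellular glass = (1/0.247 − 1/0.292)/(4π×0.0464) = 1.07 K/W
R_outer film = 1/(h·4πr_o²) = 1/(8.27×4π×0.292²) = 0.1129 K/W
R_total = 5.074 K/W
Q = ΔT/R_total = 191/5.074

Q ≈ 37.6 W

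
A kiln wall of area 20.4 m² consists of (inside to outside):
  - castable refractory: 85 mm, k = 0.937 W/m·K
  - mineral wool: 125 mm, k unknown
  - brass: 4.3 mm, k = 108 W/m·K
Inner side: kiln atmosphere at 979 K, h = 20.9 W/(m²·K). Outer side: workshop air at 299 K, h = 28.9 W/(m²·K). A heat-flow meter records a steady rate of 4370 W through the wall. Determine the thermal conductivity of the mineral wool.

k ≈ 0.0417 W/(m·K)

Thermal resistances in series:
R_inner film = 1/(h_i·A) = 1/(20.9×20.4) = 0.002345 K/W
R_castable refractory = L/(kA) = 0.085/(0.937×20.4) = 0.004447 K/W
R_brass = L/(kA) = 0.0043/(108×20.4) = 1.952×10^-6 K/W
R_outer film = 1/(h_o·A) = 1/(28.9×20.4) = 0.001696 K/W
Sum of known resistances R_other = 0.00849 K/W
Total R = ΔT/Q = 680/4370 = 0.1556 K/W
R_mineral wool = R_total − R_other = 0.1471 K/W
k = L/(R·A) = 0.125/(0.1471×20.4)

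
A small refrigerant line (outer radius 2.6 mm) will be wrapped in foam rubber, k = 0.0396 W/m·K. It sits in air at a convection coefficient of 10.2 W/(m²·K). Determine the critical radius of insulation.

r_cr ≈ 3.88 mm

For a cylinder r_cr = k/h = 0.0396/10.2
r_cr = 3.88 mm; since the bare radius (2.6 mm) is below r_cr, adding a thin layer of insulation will *increase* heat loss.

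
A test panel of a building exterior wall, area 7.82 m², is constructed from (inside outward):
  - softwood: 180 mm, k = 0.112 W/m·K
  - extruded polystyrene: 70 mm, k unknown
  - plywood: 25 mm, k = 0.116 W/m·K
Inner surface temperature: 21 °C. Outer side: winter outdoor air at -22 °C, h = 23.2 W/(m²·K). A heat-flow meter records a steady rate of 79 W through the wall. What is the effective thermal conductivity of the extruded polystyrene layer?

Thermal resistances in series:
R_softwood = L/(kA) = 0.18/(0.112×7.82) = 0.2055 K/W
R_plywood = L/(kA) = 0.025/(0.116×7.82) = 0.02756 K/W
R_outer film = 1/(h_o·A) = 1/(23.2×7.82) = 0.005512 K/W
Sum of known resistances R_other = 0.2386 K/W
Total R = ΔT/Q = 43/79 = 0.5443 K/W
R_extruded polystyrene = R_total − R_other = 0.3057 K/W
k = L/(R·A) = 0.07/(0.3057×7.82)

k ≈ 0.0293 W/(m·K)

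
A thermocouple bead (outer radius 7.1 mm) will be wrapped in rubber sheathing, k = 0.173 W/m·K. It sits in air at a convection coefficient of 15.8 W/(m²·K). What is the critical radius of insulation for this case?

r_cr ≈ 21.9 mm

For a sphere r_cr = 2k/h = 2×0.173/15.8
r_cr = 21.9 mm; since the bare radius (7.1 mm) is below r_cr, adding a thin layer of insulation will *increase* heat loss.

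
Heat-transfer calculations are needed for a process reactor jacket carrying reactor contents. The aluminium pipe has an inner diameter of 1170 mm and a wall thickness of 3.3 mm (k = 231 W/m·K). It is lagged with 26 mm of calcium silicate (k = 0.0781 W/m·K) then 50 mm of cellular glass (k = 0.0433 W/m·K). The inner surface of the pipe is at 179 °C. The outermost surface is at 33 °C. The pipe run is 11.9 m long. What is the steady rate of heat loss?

Q ≈ 4620 W

Treating each annulus and film as a series resistance:
R_aluminium pipe wall = ln(588.3/585)/(2π×231×11.9) = 3.257×10^-7 K/W
R_calcium silicate = ln(614.3/588.3)/(2π×0.0781×11.9) = 0.007406 K/W
R_cellular glass = ln(664.3/614.3)/(2π×0.0433×11.9) = 0.02417 K/W
R_total = 0.03158 K/W
Q = ΔT/R_total = 146/0.03158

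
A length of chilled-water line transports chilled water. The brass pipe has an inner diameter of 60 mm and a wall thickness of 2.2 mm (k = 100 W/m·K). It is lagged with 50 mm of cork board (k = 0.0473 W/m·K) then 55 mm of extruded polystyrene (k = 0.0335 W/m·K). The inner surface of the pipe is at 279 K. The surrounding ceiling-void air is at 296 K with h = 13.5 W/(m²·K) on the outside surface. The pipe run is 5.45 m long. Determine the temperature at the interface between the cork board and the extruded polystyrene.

T ≈ 288 K

For a radial system each layer contributes R = ln(r_out/r_in)/(2πkL); films add R = 1/(hA).
R_brass pipe wall = ln(32.2/30)/(2π×100×5.45) = 2.067×10^-5 K/W
R_cork board = ln(82.2/32.2)/(2π×0.0473×5.45) = 0.5786 K/W
R_extruded polystyrene = ln(137.2/82.2)/(2π×0.0335×5.45) = 0.4466 K/W
R_outer film = 1/(h_o·2πr_oL) = 1/(13.5×2π×0.1372×5.45) = 0.01577 K/W
R_total = 1.041 K/W
Q = ΔT/R_total = 17/1.041
Q = 16.3 W
T_interface = T_inner + Q·ΣR(inner→interface) = 279 + 16.3×0.5786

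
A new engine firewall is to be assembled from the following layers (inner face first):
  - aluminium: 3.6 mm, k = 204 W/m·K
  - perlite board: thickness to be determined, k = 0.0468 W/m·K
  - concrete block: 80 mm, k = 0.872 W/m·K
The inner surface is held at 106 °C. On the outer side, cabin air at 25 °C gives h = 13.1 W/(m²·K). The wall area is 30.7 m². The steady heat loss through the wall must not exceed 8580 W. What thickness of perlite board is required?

L ≈ 5.7 mm

Thermal resistances in series:
R_aluminium = L/(kA) = 0.0036/(204×30.7) = 5.748×10^-7 K/W
R_concrete block = L/(kA) = 0.08/(0.872×30.7) = 0.002988 K/W
R_outer film = 1/(h_o·A) = 1/(13.1×30.7) = 0.002487 K/W
Sum of the known resistances R_other = 0.005475 K/W
Required total resistance R_tot = ΔT/Q_allow = 81/8580 = 0.009441 K/W
R_perlite board = R_tot − R_other = 0.003965 K/W
L = R·k·A = 0.003965×0.0468×30.7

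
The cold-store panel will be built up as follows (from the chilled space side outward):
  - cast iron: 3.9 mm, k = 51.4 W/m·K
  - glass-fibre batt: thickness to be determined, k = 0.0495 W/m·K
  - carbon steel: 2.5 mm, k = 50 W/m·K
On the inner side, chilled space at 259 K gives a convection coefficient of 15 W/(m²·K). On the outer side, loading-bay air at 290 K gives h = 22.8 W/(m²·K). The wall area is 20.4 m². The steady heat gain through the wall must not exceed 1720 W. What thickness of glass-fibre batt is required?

L ≈ 12.7 mm

Model the wall as resistances in series:
R_inner film = 1/(h_i·A) = 1/(15×20.4) = 0.003268 K/W
R_cast iron = L/(kA) = 0.0039/(51.4×20.4) = 3.719×10^-6 K/W
R_carbon steel = L/(kA) = 0.0025/(50×20.4) = 2.451×10^-6 K/W
R_outer film = 1/(h_o·A) = 1/(22.8×20.4) = 0.00215 K/W
Sum of the known resistances R_other = 0.005424 K/W
Required total resistance R_tot = ΔT/Q_allow = 31/1720 = 0.01802 K/W
R_glass-fibre batt = R_tot − R_other = 0.0126 K/W
L = R·k·A = 0.0126×0.0495×20.4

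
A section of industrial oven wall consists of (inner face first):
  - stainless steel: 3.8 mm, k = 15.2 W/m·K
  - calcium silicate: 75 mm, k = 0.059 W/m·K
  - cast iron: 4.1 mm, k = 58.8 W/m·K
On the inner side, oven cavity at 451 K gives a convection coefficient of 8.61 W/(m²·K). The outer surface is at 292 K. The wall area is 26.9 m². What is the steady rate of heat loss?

Q ≈ 3080 W

Using the resistance-network approach (series):
R_inner film = 1/(h_i·A) = 1/(8.61×26.9) = 0.004318 K/W
R_stainless steel = L/(kA) = 0.0038/(15.2×26.9) = 9.294×10^-6 K/W
R_calcium silicate = L/(kA) = 0.075/(0.059×26.9) = 0.04726 K/W
R_cast iron = L/(kA) = 0.0041/(58.8×26.9) = 2.592×10^-6 K/W
R_total = 0.05159 K/W
Q = ΔT / R_total = 159 / 0.05159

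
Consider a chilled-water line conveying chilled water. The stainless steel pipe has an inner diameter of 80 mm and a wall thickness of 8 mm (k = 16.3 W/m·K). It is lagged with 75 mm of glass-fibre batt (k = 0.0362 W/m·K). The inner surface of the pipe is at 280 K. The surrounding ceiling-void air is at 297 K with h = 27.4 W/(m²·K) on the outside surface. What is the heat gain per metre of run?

q′ ≈ 4.06 W/m

Radial resistances (cylindrical: R_cond = ln(r_o/r_i)/(2πkL), R_conv = 1/(h·2πrL)):
R_stainless steel pipe wall = ln(48/40)/(2π×16.3×1) = 0.00178 K/W
R_glass-fibre batt = ln(123/48)/(2π×0.0362×1) = 4.137 K/W
R_outer film = 1/(h_o·2πr_oL) = 1/(27.4×2π×0.123×1) = 0.04722 K/W
R_total = 4.186 K/W
Q = ΔT/R_total = 17/4.186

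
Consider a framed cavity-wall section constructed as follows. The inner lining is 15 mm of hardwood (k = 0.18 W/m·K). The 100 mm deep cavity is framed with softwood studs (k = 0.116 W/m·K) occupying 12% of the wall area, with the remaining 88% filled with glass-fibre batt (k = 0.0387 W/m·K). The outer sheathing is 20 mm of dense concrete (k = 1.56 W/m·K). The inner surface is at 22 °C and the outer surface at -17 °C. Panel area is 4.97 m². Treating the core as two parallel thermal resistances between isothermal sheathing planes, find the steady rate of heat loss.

Q ≈ 88.9 W

Sheathing layers in series; stud and cavity paths in parallel between them.
R_inner = 0.015/(0.18×4.97) = 0.01677 K/W
R_stud  = 0.1/(0.116×0.12×4.97) = 1.445 K/W
R_cav   = 0.1/(0.0387×0.88×4.97) = 0.5908 K/W
1/R_core = 1/R_stud + 1/R_cav → R_core = 0.4194 K/W
R_outer = 0.02/(1.56×4.97) = 0.00258 K/W
R_total = 0.4387 K/W
Q = ΔT/R_total = 39/0.4387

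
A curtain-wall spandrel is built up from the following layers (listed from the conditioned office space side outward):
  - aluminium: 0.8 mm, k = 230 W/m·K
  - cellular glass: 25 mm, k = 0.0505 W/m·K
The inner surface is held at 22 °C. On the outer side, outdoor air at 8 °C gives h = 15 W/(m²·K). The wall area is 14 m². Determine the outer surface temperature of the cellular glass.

Model the wall as resistances in series:
R_aluminium = L/(kA) = 0.0008/(230×14) = 2.484×10^-7 K/W
R_cellular glass = L/(kA) = 0.025/(0.0505×14) = 0.03536 K/W
R_outer film = 1/(h_o·A) = 1/(15×14) = 0.004762 K/W
R_total = 0.04012 K/W;  Q = ΔT/R_total = 14/0.04012 = 348.9 W
T_interface = T_inner − Q·ΣR(inner→interface) = 22 − 349×0.03536

T ≈ 9.66 °C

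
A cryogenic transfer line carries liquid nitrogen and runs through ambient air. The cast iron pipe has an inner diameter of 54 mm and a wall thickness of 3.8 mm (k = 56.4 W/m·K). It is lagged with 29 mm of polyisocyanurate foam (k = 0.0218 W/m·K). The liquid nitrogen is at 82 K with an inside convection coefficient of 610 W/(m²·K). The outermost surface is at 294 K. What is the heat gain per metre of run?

q′ ≈ 43.7 W/m

Cylindrical conduction, so R = ln(r₂/r₁)/(2πkL) per layer, in series:
R_inner film = 1/(h_i·2πr₁L) = 1/(610×2π×0.027×1) = 0.009663 K/W
R_cast iron pipe wall = ln(30.8/27)/(2π×56.4×1) = 3.716×10^-4 K/W
R_polyisocyanurate foam = ln(59.8/30.8)/(2π×0.0218×1) = 4.844 K/W
R_total = 4.854 K/W
Q = ΔT/R_total = 212/4.854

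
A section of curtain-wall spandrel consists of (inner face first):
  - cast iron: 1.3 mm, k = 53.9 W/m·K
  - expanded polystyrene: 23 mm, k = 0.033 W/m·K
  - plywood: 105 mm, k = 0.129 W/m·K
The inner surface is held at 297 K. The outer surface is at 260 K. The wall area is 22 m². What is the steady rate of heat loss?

Q ≈ 539 W

Thermal resistances in series:
R_cast iron = L/(kA) = 0.0013/(53.9×22) = 1.096×10^-6 K/W
R_expanded polystyrene = L/(kA) = 0.023/(0.033×22) = 0.03168 K/W
R_plywood = L/(kA) = 0.105/(0.129×22) = 0.037 K/W
R_total = 0.06868 K/W
Q = ΔT / R_total = 37 / 0.06868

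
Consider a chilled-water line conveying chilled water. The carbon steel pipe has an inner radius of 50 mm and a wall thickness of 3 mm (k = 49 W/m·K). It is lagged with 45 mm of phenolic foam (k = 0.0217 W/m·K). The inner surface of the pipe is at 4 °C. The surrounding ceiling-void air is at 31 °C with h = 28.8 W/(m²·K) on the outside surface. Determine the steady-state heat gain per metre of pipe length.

q′ ≈ 5.91 W/m

Radial resistances (cylindrical: R_cond = ln(r_o/r_i)/(2πkL), R_conv = 1/(h·2πrL)):
R_carbon steel pipe wall = ln(53/50)/(2π×49×1) = 1.893×10^-4 K/W
R_phenolic foam = ln(98/53)/(2π×0.0217×1) = 4.508 K/W
R_outer film = 1/(h_o·2πr_oL) = 1/(28.8×2π×0.098×1) = 0.05639 K/W
R_total = 4.565 K/W
Q = ΔT/R_total = 27/4.565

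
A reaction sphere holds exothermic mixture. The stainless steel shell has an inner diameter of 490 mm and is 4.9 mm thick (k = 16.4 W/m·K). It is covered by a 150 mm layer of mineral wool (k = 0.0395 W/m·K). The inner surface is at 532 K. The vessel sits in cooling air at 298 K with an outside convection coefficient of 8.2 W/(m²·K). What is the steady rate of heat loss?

Q ≈ 75.9 W

For a spherical shell R = (1/r₁ − 1/r₂)/(4πk); film R = 1/(h·4πr²). In series:
R_stainless steel shell = (1/0.245 − 1/0.2499)/(4π×16.4) = 3.883×10^-4 K/W
R_mineral wool = (1/0.2499 − 1/0.3999)/(4π×0.0395) = 3.024 K/W
R_outer film = 1/(h·4πr_o²) = 1/(8.2×4π×0.3999²) = 0.06068 K/W
R_total = 3.085 K/W
Q = ΔT/R_total = 234/3.085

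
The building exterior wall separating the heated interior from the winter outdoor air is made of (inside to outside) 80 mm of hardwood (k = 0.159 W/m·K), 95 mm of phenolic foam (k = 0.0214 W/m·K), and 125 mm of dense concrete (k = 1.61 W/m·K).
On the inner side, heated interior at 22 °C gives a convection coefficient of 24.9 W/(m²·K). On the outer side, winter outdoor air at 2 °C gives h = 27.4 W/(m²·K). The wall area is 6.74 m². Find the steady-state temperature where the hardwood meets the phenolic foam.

T ≈ 19.9 °C

Series thermal resistances:
R_inner film = 1/(h_i·A) = 1/(24.9×6.74) = 0.005959 K/W
R_hardwood = L/(kA) = 0.08/(0.159×6.74) = 0.07465 K/W
R_phenolic foam = L/(kA) = 0.095/(0.0214×6.74) = 0.6586 K/W
R_dense concrete = L/(kA) = 0.125/(1.61×6.74) = 0.01152 K/W
R_outer film = 1/(h_o·A) = 1/(27.4×6.74) = 0.005415 K/W
R_total = 0.7562 K/W;  Q = ΔT/R_total = 20/0.7562 = 26.45 W
T_interface = T_inner − Q·ΣR(inner→interface) = 22 − 26.4×0.08061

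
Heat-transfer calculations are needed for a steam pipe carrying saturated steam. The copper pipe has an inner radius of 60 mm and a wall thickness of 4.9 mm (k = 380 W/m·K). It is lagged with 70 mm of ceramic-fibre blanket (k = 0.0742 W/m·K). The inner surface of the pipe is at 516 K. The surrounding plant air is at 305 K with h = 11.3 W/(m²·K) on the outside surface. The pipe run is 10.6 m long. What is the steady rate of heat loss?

Cylindrical conduction, so R = ln(r₂/r₁)/(2πkL) per layer, in series:
R_copper pipe wall = ln(64.9/60)/(2π×380×10.6) = 3.102×10^-6 K/W
R_ceramic-fibre blanket = ln(134.9/64.9)/(2π×0.0742×10.6) = 0.1481 K/W
R_outer film = 1/(h_o·2πr_oL) = 1/(11.3×2π×0.1349×10.6) = 0.00985 K/W
R_total = 0.1579 K/W
Q = ΔT/R_total = 211/0.1579

Q ≈ 1340 W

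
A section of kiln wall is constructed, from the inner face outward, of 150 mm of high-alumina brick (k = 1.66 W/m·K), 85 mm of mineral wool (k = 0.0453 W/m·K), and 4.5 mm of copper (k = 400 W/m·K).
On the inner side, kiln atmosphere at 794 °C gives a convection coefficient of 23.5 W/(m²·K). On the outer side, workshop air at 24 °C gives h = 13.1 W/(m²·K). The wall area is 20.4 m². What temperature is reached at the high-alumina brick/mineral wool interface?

Treating each layer as a thermal resistance in series:
R_inner film = 1/(h_i·A) = 1/(23.5×20.4) = 0.002086 K/W
R_high-alumina brick = L/(kA) = 0.15/(1.66×20.4) = 0.004429 K/W
R_mineral wool = L/(kA) = 0.085/(0.0453×20.4) = 0.09198 K/W
R_copper = L/(kA) = 0.0045/(400×20.4) = 5.515×10^-7 K/W
R_outer film = 1/(h_o·A) = 1/(13.1×20.4) = 0.003742 K/W
R_total = 0.1022 K/W;  Q = ΔT/R_total = 770/0.1022 = 7531 W
T_interface = T_inner − Q·ΣR(inner→interface) = 794 − 7530×0.006515

T ≈ 745 °C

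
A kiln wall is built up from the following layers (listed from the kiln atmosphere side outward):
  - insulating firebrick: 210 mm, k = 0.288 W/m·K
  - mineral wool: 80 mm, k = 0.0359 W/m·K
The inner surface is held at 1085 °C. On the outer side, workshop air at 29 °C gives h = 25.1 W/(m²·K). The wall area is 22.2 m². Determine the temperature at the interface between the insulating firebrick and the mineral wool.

T ≈ 828 °C

Series thermal resistances:
R_insulating firebrick = L/(kA) = 0.21/(0.288×22.2) = 0.03285 K/W
R_mineral wool = L/(kA) = 0.08/(0.0359×22.2) = 0.1004 K/W
R_outer film = 1/(h_o·A) = 1/(25.1×22.2) = 0.001795 K/W
R_total = 0.135 K/W;  Q = ΔT/R_total = 1056/0.135 = 7821 W
T_interface = T_inner − Q·ΣR(inner→interface) = 1085 − 7820×0.03285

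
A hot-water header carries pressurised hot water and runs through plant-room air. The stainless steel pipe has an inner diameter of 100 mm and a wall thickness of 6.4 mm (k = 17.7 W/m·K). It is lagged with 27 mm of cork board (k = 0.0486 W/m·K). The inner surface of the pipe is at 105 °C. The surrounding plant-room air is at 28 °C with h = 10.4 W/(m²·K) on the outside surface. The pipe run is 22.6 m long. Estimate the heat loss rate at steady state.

Cylindrical conduction, so R = ln(r₂/r₁)/(2πkL) per layer, in series:
R_stainless steel pipe wall = ln(56.4/50)/(2π×17.7×22.6) = 4.792×10^-5 K/W
R_cork board = ln(83.4/56.4)/(2π×0.0486×22.6) = 0.05668 K/W
R_outer film = 1/(h_o·2πr_oL) = 1/(10.4×2π×0.0834×22.6) = 0.008119 K/W
R_total = 0.06485 K/W
Q = ΔT/R_total = 77/0.06485

Q ≈ 1190 W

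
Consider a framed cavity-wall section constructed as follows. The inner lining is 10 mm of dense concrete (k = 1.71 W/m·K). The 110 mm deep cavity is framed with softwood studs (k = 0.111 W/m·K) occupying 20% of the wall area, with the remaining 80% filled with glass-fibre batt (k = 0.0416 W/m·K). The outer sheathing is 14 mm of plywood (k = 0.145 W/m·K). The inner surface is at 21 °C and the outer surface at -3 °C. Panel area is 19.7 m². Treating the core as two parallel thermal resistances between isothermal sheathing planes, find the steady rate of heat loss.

Sheathing layers in series; stud and cavity paths in parallel between them.
R_inner = 0.01/(1.71×19.7) = 2.969×10^-4 K/W
R_stud  = 0.11/(0.111×0.2×19.7) = 0.2515 K/W
R_cav   = 0.11/(0.0416×0.8×19.7) = 0.1678 K/W
1/R_core = 1/R_stud + 1/R_cav → R_core = 0.1006 K/W
R_outer = 0.014/(0.145×19.7) = 0.004901 K/W
R_total = 0.1058 K/W
Q = ΔT/R_total = 24/0.1058

Q ≈ 227 W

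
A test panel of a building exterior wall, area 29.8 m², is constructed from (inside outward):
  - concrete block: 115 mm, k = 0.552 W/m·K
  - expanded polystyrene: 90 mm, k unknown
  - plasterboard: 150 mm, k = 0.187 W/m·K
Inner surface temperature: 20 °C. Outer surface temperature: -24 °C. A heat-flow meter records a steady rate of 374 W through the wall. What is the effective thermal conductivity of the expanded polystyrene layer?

k ≈ 0.0361 W/(m·K)

Series thermal resistances:
R_concrete block = L/(kA) = 0.115/(0.552×29.8) = 0.006991 K/W
R_plasterboard = L/(kA) = 0.15/(0.187×29.8) = 0.02692 K/W
Sum of known resistances R_other = 0.03391 K/W
Total R = ΔT/Q = 44/374 = 0.1176 K/W
R_expanded polystyrene = R_total − R_other = 0.08374 K/W
k = L/(R·A) = 0.09/(0.08374×29.8)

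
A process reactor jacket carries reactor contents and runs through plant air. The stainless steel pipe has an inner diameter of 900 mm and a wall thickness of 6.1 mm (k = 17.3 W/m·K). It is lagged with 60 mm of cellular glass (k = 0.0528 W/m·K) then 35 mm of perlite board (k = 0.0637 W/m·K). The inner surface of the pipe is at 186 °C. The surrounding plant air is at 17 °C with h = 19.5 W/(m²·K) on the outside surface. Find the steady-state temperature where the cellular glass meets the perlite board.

Radial resistances (cylindrical: R_cond = ln(r_o/r_i)/(2πkL), R_conv = 1/(h·2πrL)):
R_stainless steel pipe wall = ln(456.1/450)/(2π×17.3×1) = 1.239×10^-4 K/W
R_cellular glass = ln(516.1/456.1)/(2π×0.0528×1) = 0.3725 K/W
R_perlite board = ln(551.1/516.1)/(2π×0.0637×1) = 0.1639 K/W
R_outer film = 1/(h_o·2πr_oL) = 1/(19.5×2π×0.5511×1) = 0.01481 K/W
R_total = 0.5514 K/W
Q = ΔT/R_total = 169/0.5514
Q = 306 W/m
T_interface = T_inner − Q·ΣR(inner→interface) = 186 − 306×0.3727

T ≈ 71.8 °C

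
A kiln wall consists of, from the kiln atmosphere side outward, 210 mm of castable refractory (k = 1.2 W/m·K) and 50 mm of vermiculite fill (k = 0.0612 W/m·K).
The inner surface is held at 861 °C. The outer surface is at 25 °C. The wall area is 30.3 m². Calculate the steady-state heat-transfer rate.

Series thermal resistances:
R_castable refractory = L/(kA) = 0.21/(1.2×30.3) = 0.005776 K/W
R_vermiculite fill = L/(kA) = 0.05/(0.0612×30.3) = 0.02696 K/W
R_total = 0.03274 K/W
Q = ΔT / R_total = 836 / 0.03274

Q ≈ 25500 W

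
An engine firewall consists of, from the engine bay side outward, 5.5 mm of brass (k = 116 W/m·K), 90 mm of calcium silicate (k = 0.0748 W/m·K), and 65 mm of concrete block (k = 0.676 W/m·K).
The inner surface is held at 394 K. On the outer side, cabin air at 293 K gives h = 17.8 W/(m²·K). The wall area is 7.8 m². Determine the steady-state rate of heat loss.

Model the wall as resistances in series:
R_brass = L/(kA) = 0.0055/(116×7.8) = 6.079×10^-6 K/W
R_calcium silicate = L/(kA) = 0.09/(0.0748×7.8) = 0.1543 K/W
R_concrete block = L/(kA) = 0.065/(0.676×7.8) = 0.01233 K/W
R_outer film = 1/(h_o·A) = 1/(17.8×7.8) = 0.007203 K/W
R_total = 0.1738 K/W
Q = ΔT / R_total = 101 / 0.1738

Q ≈ 581 W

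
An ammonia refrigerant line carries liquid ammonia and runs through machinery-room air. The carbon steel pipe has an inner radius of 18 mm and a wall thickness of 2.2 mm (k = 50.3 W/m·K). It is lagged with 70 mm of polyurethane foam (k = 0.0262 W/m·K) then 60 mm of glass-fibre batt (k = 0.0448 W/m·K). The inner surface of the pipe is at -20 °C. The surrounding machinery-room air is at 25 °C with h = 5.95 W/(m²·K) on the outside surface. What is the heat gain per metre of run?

q′ ≈ 4.06 W/m

Cylindrical conduction, so R = ln(r₂/r₁)/(2πkL) per layer, in series:
R_carbon steel pipe wall = ln(20.2/18)/(2π×50.3×1) = 3.649×10^-4 K/W
R_polyurethane foam = ln(90.2/20.2)/(2π×0.0262×1) = 9.09 K/W
R_glass-fibre batt = ln(150.2/90.2)/(2π×0.0448×1) = 1.812 K/W
R_outer film = 1/(h_o·2πr_oL) = 1/(5.95×2π×0.1502×1) = 0.1781 K/W
R_total = 11.08 K/W
Q = ΔT/R_total = 45/11.08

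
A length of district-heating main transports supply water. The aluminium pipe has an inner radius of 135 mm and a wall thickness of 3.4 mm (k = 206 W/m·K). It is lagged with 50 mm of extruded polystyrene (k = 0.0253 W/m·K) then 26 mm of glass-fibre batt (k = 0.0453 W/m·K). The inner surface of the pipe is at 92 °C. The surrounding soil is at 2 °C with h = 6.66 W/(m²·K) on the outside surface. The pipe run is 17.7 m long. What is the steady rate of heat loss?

Per-layer cylindrical resistances, series-summed:
R_aluminium pipe wall = ln(138.4/135)/(2π×206×17.7) = 1.086×10^-6 K/W
R_extruded polystyrene = ln(188.4/138.4)/(2π×0.0253×17.7) = 0.1096 K/W
R_glass-fibre batt = ln(214.4/188.4)/(2π×0.0453×17.7) = 0.02566 K/W
R_outer film = 1/(h_o·2πr_oL) = 1/(6.66×2π×0.2144×17.7) = 0.006297 K/W
R_total = 0.1416 K/W
Q = ΔT/R_total = 90/0.1416

Q ≈ 636 W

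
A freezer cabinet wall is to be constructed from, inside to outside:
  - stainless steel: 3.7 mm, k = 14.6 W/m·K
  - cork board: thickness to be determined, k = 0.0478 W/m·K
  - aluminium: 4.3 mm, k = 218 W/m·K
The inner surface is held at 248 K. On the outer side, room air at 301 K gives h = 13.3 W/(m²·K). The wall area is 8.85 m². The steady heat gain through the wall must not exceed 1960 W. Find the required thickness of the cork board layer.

Series thermal resistances:
R_stainless steel = L/(kA) = 0.0037/(14.6×8.85) = 2.864×10^-5 K/W
R_aluminium = L/(kA) = 0.0043/(218×8.85) = 2.229×10^-6 K/W
R_outer film = 1/(h_o·A) = 1/(13.3×8.85) = 0.008496 K/W
Sum of the known resistances R_other = 0.008527 K/W
Required total resistance R_tot = ΔT/Q_allow = 53/1960 = 0.02704 K/W
R_cork board = R_tot − R_other = 0.01851 K/W
L = R·k·A = 0.01851×0.0478×8.85

L ≈ 7.83 mm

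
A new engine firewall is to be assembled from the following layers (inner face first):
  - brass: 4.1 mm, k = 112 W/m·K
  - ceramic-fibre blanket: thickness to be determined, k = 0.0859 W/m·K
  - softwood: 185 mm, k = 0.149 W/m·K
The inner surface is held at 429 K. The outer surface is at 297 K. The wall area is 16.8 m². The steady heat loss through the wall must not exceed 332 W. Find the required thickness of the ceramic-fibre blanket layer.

L ≈ 467 mm

Series thermal resistances:
R_brass = L/(kA) = 0.0041/(112×16.8) = 2.179×10^-6 K/W
R_softwood = L/(kA) = 0.185/(0.149×16.8) = 0.07391 K/W
Sum of the known resistances R_other = 0.07391 K/W
Required total resistance R_tot = ΔT/Q_allow = 132/332 = 0.3976 K/W
R_ceramic-fibre blanket = R_tot − R_other = 0.3237 K/W
L = R·k·A = 0.3237×0.0859×16.8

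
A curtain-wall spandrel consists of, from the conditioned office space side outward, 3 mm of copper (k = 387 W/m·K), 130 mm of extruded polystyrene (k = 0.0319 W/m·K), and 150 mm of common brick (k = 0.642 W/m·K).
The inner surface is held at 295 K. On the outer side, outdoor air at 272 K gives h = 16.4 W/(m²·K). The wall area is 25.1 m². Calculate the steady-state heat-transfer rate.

Q ≈ 132 W

Using the resistance-network approach (series):
R_copper = L/(kA) = 0.003/(387×25.1) = 3.088×10^-7 K/W
R_extruded polystyrene = L/(kA) = 0.13/(0.0319×25.1) = 0.1624 K/W
R_common brick = L/(kA) = 0.15/(0.642×25.1) = 0.009309 K/W
R_outer film = 1/(h_o·A) = 1/(16.4×25.1) = 0.002429 K/W
R_total = 0.1741 K/W
Q = ΔT / R_total = 23 / 0.1741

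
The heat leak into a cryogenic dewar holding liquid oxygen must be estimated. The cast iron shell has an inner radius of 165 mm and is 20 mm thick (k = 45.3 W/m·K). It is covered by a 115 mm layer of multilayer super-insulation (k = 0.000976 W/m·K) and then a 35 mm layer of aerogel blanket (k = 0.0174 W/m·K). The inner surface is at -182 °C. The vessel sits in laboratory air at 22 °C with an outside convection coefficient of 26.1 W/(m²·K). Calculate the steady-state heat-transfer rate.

Spherical conduction: R = (1/r_in − 1/r_out)/(4πk) per layer; series-sum.
R_cast iron shell = (1/0.165 − 1/0.185)/(4π×45.3) = 0.001151 K/W
R_multilayer super-insulation = (1/0.185 − 1/0.3)/(4π×0.000976) = 168.9 K/W
R_aerogel blanket = (1/0.3 − 1/0.335)/(4π×0.0174) = 1.593 K/W
R_outer film = 1/(h·4πr_o²) = 1/(26.1×4π×0.335²) = 0.02717 K/W
R_total = 170.6 K/W
Q = ΔT/R_total = 204/170.6

Q ≈ 1.2 W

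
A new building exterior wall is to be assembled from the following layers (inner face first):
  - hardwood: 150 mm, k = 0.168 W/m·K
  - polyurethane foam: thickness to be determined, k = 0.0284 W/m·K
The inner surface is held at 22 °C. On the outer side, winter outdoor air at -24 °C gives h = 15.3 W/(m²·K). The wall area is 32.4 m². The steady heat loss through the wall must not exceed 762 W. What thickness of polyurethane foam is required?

L ≈ 28.3 mm

Model the wall as resistances in series:
R_hardwood = L/(kA) = 0.15/(0.168×32.4) = 0.02756 K/W
R_outer film = 1/(h_o·A) = 1/(15.3×32.4) = 0.002017 K/W
Sum of the known resistances R_other = 0.02957 K/W
Required total resistance R_tot = ΔT/Q_allow = 46/762 = 0.06037 K/W
R_polyurethane foam = R_tot − R_other = 0.03079 K/W
L = R·k·A = 0.03079×0.0284×32.4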